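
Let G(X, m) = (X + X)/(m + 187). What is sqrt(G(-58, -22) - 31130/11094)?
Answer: I*sqrt(19626915)/2365 ≈ 1.8732*I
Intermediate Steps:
G(X, m) = 2*X/(187 + m) (G(X, m) = (2*X)/(187 + m) = 2*X/(187 + m))
sqrt(G(-58, -22) - 31130/11094) = sqrt(2*(-58)/(187 - 22) - 31130/11094) = sqrt(2*(-58)/165 - 31130*1/11094) = sqrt(2*(-58)*(1/165) - 15565/5547) = sqrt(-116/165 - 15565/5547) = sqrt(-356853/101695) = I*sqrt(19626915)/2365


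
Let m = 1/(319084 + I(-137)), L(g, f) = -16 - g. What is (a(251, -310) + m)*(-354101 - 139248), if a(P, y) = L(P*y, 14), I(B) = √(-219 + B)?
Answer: 493349*(-155588*√89 + 24822820697*I)/(2*(√89 - 159542*I)) ≈ -3.8380e+10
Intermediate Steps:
m = 1/(319084 + 2*I*√89) (m = 1/(319084 + √(-219 - 137)) = 1/(319084 + √(-356)) = 1/(319084 + 2*I*√89) ≈ 3.134e-6 - 1.9e-10*I)
a(P, y) = -16 - P*y
(a(251, -310) + m)*(-354101 - 139248) = ((-16 - 1*251*(-310)) + (79771/25453649853 - I*√89/50907299706))*(-354101 - 139248) = ((-16 + 77810) + (79771/25453649853 - I*√89/50907299706))*(-493349) = (77794 + (79771/25453649853 - I*√89/50907299706))*(-493349) = (1980141236744053/25453649853 - I*√89/50907299706)*(-493349) = -976900699006441803497/25453649853 + 493349*I*√89/50907299706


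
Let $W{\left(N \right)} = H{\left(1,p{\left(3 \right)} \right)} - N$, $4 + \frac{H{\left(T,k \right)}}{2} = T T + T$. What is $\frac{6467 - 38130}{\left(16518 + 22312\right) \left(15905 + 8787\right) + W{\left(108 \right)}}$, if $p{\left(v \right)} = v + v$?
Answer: $- \frac{31663}{958790248} \approx -3.3024 \cdot 10^{-5}$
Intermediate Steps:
$p{\left(v \right)} = 2 v$
$H{\left(T,k \right)} = -8 + 2 T + 2 T^{2}$ ($H{\left(T,k \right)} = -8 + 2 \left(T T + T\right) = -8 + 2 \left(T^{2} + T\right) = -8 + 2 \left(T + T^{2}\right) = -8 + \left(2 T + 2 T^{2}\right) = -8 + 2 T + 2 T^{2}$)
$W{\left(N \right)} = -4 - N$ ($W{\left(N \right)} = \left(-8 + 2 \cdot 1 + 2 \cdot 1^{2}\right) - N = \left(-8 + 2 + 2 \cdot 1\right) - N = \left(-8 + 2 + 2\right) - N = -4 - N$)
$\frac{6467 - 38130}{\left(16518 + 22312\right) \left(15905 + 8787\right) + W{\left(108 \right)}} = \frac{6467 - 38130}{\left(16518 + 22312\right) \left(15905 + 8787\right) - 112} = - \frac{31663}{38830 \cdot 24692 - 112} = - \frac{31663}{958790360 - 112} = - \frac{31663}{958790248}$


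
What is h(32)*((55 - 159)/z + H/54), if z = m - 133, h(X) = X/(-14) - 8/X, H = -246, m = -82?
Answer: 559409/54180 ≈ 10.325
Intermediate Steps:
h(X) = -8/X - X/14 (h(X) = X*(-1/14) - 8/X = -X/14 - 8/X = -8/X - X/14)
z = -215 (z = -82 - 133 = -215)
h(32)*((55 - 159)/z + H/54) = (-8/32 - 1/14*32)*((55 - 159)/(-215) - 246/54) = (-8*1/32 - 16/7)*(-104*(-1/215) - 246*1/54) = (-1/4 - 16/7)*(104/215 - 41/9) = -71/28*(-7879/1935) = 559409/54180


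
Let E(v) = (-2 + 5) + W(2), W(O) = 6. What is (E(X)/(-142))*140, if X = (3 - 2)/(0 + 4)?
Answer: -630/71 ≈ -8.8732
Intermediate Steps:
X = 1/4 ≈ 0.25000
E(v) = 9 (E(v) = (-2 + 5) + 6 = 3 + 6 = 9)
(E(X)/(-142))*140 = (9/(-142))*140 = -1/142*9*140 = -9/142*140 = -630/71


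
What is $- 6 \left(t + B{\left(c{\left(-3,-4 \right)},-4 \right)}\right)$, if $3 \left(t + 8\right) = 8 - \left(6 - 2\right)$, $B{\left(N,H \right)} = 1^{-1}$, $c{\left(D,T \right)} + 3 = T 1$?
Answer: $34$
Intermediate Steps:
$c{\left(D,T \right)} = -3 + T$ ($c{\left(D,T \right)} = -3 + T 1 = -3 + T$)
$B{\left(N,H \right)} = 1$
$t = - \frac{20}{3}$ ($t = -8 + \frac{8 - \left(6 - 2\right)}{3} = -8 + \frac{8 - 4}{3} = -8 + \frac{1}{3} \cdot 4 = -8 + \frac{4}{3} = - \frac{20}{3} \approx -6.6667$)
$- 6 \left(t + B{\left(c{\left(-3,-4 \right)},-4 \right)}\right) = - 6 \left(- \frac{20}{3} + 1\right) = \left(-6\right) \left(- \frac{17}{3}\right) = 34$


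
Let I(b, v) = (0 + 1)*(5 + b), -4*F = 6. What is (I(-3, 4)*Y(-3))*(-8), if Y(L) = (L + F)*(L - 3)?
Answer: -432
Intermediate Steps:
F = -3/2 (F = -¼*6 = -3/2 ≈ -1.5000)
I(b, v) = 5 + b (I(b, v) = 1*(5 + b) = 5 + b)
Y(L) = (-3 + L)*(-3/2 + L) (Y(L) = (L - 3/2)*(L - 3) = (-3/2 + L)*(-3 + L) = (-3 + L)*(-3/2 + L))
(I(-3, 4)*Y(-3))*(-8) = ((5 - 3)*(9/2 + (-3)² - 9/2*(-3)))*(-8) = (2*(9/2 + 9 + 27/2))*(-8) = (2*27)*(-8) = 54*(-8) = -432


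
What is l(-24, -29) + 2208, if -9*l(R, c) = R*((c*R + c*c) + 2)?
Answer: 6312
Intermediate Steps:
l(R, c) = -R*(2 + c² + R*c)/9 (l(R, c) = -R*((c*R + c*c) + 2)/9 = -R*((R*c + c²) + 2)/9 = -R*((c² + R*c) + 2)/9 = -R*(2 + c² + R*c)/9)
l(-24, -29) + 2208 = -⅑*(-24)*(2 + (-29)² - 24*(-29)) + 2208 = -⅑*(-24)*(2 + 841 + 696) + 2208 = -⅑*(-24)*1539 + 2208 = 4104 + 2208 = 6312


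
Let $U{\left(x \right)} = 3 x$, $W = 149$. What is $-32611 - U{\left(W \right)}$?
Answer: $-33058$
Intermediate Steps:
$-32611 - U{\left(W \right)} = -32611 - 3 \cdot 149 = -32611 - 447 = -33058$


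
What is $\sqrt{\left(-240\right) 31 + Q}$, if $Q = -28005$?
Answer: $i \sqrt{35445} \approx 188.27 i$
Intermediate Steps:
$\sqrt{\left(-240\right) 31 + Q} = \sqrt{\left(-240\right) 31 - 28005} = \sqrt{-7440 - 28005} = \sqrt{-35445} = i \sqrt{35445}$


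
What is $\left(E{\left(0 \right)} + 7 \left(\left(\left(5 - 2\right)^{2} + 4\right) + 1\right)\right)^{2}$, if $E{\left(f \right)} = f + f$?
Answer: $9604$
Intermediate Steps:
$E{\left(f \right)} = 2 f$
$\left(E{\left(0 \right)} + 7 \left(\left(\left(5 - 2\right)^{2} + 4\right) + 1\right)\right)^{2} = \left(2 \cdot 0 + 7 \left(\left(\left(5 - 2\right)^{2} + 4\right) + 1\right)\right)^{2} = \left(0 + 7 \left(\left(3^{2} + 4\right) + 1\right)\right)^{2} = \left(0 + 7 \left(\left(9 + 4\right) + 1\right)\right)^{2} = \left(0 + 7 \left(13 + 1\right)\right)^{2} = \left(0 + 7 \cdot 14\right)^{2} = \left(0 + 98\right)^{2} = 98^{2} = 9604$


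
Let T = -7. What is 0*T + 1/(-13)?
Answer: -1/13 ≈ -0.076923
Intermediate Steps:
0*T + 1/(-13) = 0*(-7) + 1/(-13) = 0 + 1*(-1/13) = 0 - 1/13 = -1/13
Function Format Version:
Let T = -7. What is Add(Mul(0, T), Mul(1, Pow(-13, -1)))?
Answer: Rational(-1, 13) ≈ -0.076923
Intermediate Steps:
Add(Mul(0, T), Mul(1, Pow(-13, -1))) = Add(Mul(0, -7), Mul(1, Pow(-13, -1))) = Add(0, Mul(1, Rational(-1, 13))) = Add(0, Rational(-1, 13)) = Rational(-1, 13)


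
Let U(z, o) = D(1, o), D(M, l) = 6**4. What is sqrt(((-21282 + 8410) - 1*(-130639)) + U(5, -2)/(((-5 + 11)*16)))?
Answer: sqrt(471122)/2 ≈ 343.19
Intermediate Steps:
D(M, l) = 1296
U(z, o) = 1296
sqrt(((-21282 + 8410) - 1*(-130639)) + U(5, -2)/(((-5 + 11)*16))) = sqrt(((-21282 + 8410) - 1*(-130639)) + 1296/((-5 + 11)*16)) = sqrt((-12872 + 130639) + 1296/(6*16)) = sqrt(117767 + 1296/96) = sqrt(117767 + (1/96)*1296) = sqrt(117767 + 27/2) = sqrt(235561/2) = sqrt(471122)/2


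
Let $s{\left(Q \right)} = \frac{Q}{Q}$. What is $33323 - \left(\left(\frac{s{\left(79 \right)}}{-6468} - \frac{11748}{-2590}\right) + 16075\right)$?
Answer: $\frac{20633184449}{1196580} \approx 17243.0$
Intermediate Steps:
$s{\left(Q \right)} = 1$
$33323 - \left(\left(\frac{s{\left(79 \right)}}{-6468} - \frac{11748}{-2590}\right) + 16075\right) = 33323 - \left(\left(1 \frac{1}{-6468} - \frac{11748}{-2590}\right) + 16075\right) = 33323 - \left(\left(1 \left(- \frac{1}{6468}\right) - - \frac{5874}{1295}\right) + 16075\right) = 33323 - \left(\left(- \frac{1}{6468} + \frac{5874}{1295}\right) + 16075\right) = 33323 - \left(\frac{5427391}{1196580} + 16075\right) = 33323 - \frac{19240450891}{1196580} = \frac{20633184449}{1196580}$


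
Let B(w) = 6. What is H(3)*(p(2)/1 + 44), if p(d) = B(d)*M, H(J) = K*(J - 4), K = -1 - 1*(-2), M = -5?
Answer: -14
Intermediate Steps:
K = 1 (K = -1 + 2 = 1)
H(J) = -4 + J (H(J) = 1*(J - 4) = 1*(-4 + J) = -4 + J)
p(d) = -30 (p(d) = 6*(-5) = -30)
H(3)*(p(2)/1 + 44) = (-4 + 3)*(-30/1 + 44) = -(-30*1 + 44) = -(-30 + 44) = -1*14 = -14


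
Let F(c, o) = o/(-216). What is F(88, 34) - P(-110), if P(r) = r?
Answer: 11863/108 ≈ 109.84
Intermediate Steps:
F(c, o) = -o/216 (F(c, o) = o*(-1/216) = -o/216)
F(88, 34) - P(-110) = -1/216*34 - 1*(-110) = -17/108 + 110 = 11863/108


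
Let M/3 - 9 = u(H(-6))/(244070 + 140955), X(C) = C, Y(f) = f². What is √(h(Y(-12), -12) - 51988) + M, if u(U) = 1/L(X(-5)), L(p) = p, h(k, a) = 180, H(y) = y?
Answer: 51978372/1925125 + 4*I*√3238 ≈ 27.0 + 227.61*I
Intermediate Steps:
u(U) = -⅕ (u(U) = 1/(-5) = -⅕)
M = 51978372/1925125 (M = 27 + 3*(-1/(5*(244070 + 140955))) = 27 + 3*(-⅕/385025) = 27 + 3*(-⅕*1/385025) = 27 + 3*(-1/1925125) = 27 - 3/1925125 = 51978372/1925125 ≈ 27.000)
√(h(Y(-12), -12) - 51988) + M = √(180 - 51988) + 51978372/1925125 = √(-51808) + 51978372/1925125 = 4*I*√3238 + 51978372/1925125 = 51978372/1925125 + 4*I*√3238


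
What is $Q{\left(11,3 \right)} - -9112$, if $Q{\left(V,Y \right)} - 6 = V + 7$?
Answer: $9136$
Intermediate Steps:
$Q{\left(V,Y \right)} = 13 + V$ ($Q{\left(V,Y \right)} = 6 + \left(V + 7\right) = 6 + \left(7 + V\right) = 13 + V$)
$Q{\left(11,3 \right)} - -9112 = \left(13 + 11\right) - -9112 = 24 + 9112 = 9136$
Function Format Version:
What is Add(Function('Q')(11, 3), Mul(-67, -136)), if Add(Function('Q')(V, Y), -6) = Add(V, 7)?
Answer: 9136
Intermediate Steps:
Function('Q')(V, Y) = Add(13, V) (Function('Q')(V, Y) = Add(6, Add(V, 7)) = Add(6, Add(7, V)) = Add(13, V))
Add(Function('Q')(11, 3), Mul(-67, -136)) = Add(Add(13, 11), Mul(-67, -136)) = Add(24, 9112) = 9136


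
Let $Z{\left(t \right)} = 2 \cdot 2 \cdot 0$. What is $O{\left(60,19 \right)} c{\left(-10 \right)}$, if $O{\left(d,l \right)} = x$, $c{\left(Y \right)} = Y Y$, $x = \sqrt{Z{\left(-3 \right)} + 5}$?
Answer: $100 \sqrt{5} \approx 223.61$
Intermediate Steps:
$Z{\left(t \right)} = 0$ ($Z{\left(t \right)} = 4 \cdot 0 = 0$)
$x = \sqrt{5}$ ($x = \sqrt{0 + 5} = \sqrt{5} \approx 2.2361$)
$c{\left(Y \right)} = Y^{2}$
$O{\left(d,l \right)} = \sqrt{5}$
$O{\left(60,19 \right)} c{\left(-10 \right)} = \sqrt{5} \left(-10\right)^{2} = \sqrt{5} \cdot 100 = 100 \sqrt{5}$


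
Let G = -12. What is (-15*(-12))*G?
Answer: -2160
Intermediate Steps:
(-15*(-12))*G = -15*(-12)*(-12) = 180*(-12) = -2160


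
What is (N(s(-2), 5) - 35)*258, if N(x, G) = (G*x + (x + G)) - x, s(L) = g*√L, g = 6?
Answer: -7740 + 7740*I*√2 ≈ -7740.0 + 10946.0*I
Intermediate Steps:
s(L) = 6*√L
N(x, G) = G + G*x (N(x, G) = (G*x + (G + x)) - x = (G + x + G*x) - x = G + G*x)
(N(s(-2), 5) - 35)*258 = (5*(1 + 6*√(-2)) - 35)*258 = (5*(1 + 6*(I*√2)) - 35)*258 = (5*(1 + 6*I*√2) - 35)*258 = ((5 + 30*I*√2) - 35)*258 = (-30 + 30*I*√2)*258 = -7740 + 7740*I*√2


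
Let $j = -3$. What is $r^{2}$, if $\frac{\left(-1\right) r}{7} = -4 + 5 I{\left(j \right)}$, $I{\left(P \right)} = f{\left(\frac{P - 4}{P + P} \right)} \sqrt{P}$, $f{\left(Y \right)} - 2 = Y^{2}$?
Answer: $- \frac{17596537}{432} - \frac{59290 i \sqrt{3}}{9} \approx -40733.0 - 11410.0 i$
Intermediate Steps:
$f{\left(Y \right)} = 2 + Y^{2}$
$I{\left(P \right)} = \sqrt{P} \left(2 + \frac{\left(-4 + P\right)^{2}}{4 P^{2}}\right)$ ($I{\left(P \right)} = \left(2 + \left(\frac{P - 4}{P + P}\right)^{2}\right) \sqrt{P} = \left(2 + \left(\frac{-4 + P}{2 P}\right)^{2}\right) \sqrt{P} = \left(2 + \frac{\left(-4 + P\right)^{2}}{4 P^{2}}\right) \sqrt{P} = \sqrt{P} \left(2 + \frac{\left(-4 + P\right)^{2}}{4 P^{2}}\right)$)
$r = 28 - \frac{4235 i \sqrt{3}}{36}$ ($r = - 7 \left(-4 + 5 \frac{\left(-4 - 3\right)^{2} + 8 \left(-3\right)^{2}}{4 \left(- 3 i \sqrt{3}\right)}\right) = - 7 \left(-4 + 5 \frac{\frac{i \sqrt{3}}{9} \left(\left(-7\right)^{2} + 8 \cdot 9\right)}{4}\right) = - 7 \left(-4 + 5 \frac{\frac{i \sqrt{3}}{9} \left(49 + 72\right)}{4}\right) = - 7 \left(-4 + 5 \cdot \frac{1}{4} \frac{i \sqrt{3}}{9} \cdot 121\right) = - 7 \left(-4 + 5 \frac{121 i \sqrt{3}}{36}\right) = - 7 \left(-4 + \frac{605 i \sqrt{3}}{36}\right) = 28 - \frac{4235 i \sqrt{3}}{36} \approx 28.0 - 203.76 i$)
$r^{2} = \left(28 - \frac{4235 i \sqrt{3}}{36}\right)^{2}$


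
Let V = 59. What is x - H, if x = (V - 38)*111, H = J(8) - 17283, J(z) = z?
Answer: 19606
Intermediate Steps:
H = -17275 (H = 8 - 17283 = -17275)
x = 2331 (x = (59 - 38)*111 = 21*111 = 2331)
x - H = 2331 - 1*(-17275) = 2331 + 17275 = 19606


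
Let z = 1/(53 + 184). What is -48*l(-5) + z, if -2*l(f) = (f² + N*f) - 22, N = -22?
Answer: 642745/237 ≈ 2712.0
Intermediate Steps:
l(f) = 11 + 11*f - f²/2 (l(f) = -((f² - 22*f) - 22)/2 = -(-22 + f² - 22*f)/2 = 11 + 11*f - f²/2)
z = 1/237 ≈ 0.0042194
-48*l(-5) + z = -48*(11 + 11*(-5) - ½*(-5)²) + 1/237 = -48*(11 - 55 - ½*25) + 1/237 = -48*(11 - 55 - 25/2) + 1/237 = -48*(-113/2) + 1/237 = 2712 + 1/237 = 642745/237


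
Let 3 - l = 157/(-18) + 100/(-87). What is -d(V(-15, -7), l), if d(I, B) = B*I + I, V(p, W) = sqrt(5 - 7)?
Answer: -7241*I*sqrt(2)/522 ≈ -19.617*I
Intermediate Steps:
V(p, W) = I*sqrt(2) (V(p, W) = sqrt(-2) = I*sqrt(2))
l = 6719/522 (l = 3 - (157/(-18) + 100/(-87)) = 3 - (157*(-1/18) + 100*(-1/87)) = 3 - (-157/18 - 100/87) = 3 - 1*(-5153/522) = 3 + 5153/522 = 6719/522 ≈ 12.872)
d(I, B) = I + B*I
-d(V(-15, -7), l) = -I*sqrt(2)*(1 + 6719/522) = -I*sqrt(2)*7241/522 = -7241*I*sqrt(2)/522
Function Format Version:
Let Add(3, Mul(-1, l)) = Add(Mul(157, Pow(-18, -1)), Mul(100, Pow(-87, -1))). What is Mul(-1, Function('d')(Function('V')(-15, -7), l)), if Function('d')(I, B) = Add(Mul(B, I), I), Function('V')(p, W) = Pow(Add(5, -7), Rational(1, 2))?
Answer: Mul(Rational(-7241, 522), I, Pow(2, Rational(1, 2))) ≈ Mul(-19.617, I)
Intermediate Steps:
Function('V')(p, W) = Mul(I, Pow(2, Rational(1, 2))) (Function('V')(p, W) = Pow(-2, Rational(1, 2)) = Mul(I, Pow(2, Rational(1, 2))))
l = Rational(6719, 522) (l = Add(3, Mul(-1, Add(Mul(157, Pow(-18, -1)), Mul(100, Pow(-87, -1))))) = Add(3, Mul(-1, Add(Mul(157, Rational(-1, 18)), Mul(100, Rational(-1, 87))))) = Add(3, Mul(-1, Add(Rational(-157, 18), Rational(-100, 87)))) = Add(3, Mul(-1, Rational(-5153, 522))) = Add(3, Rational(5153, 522)) = Rational(6719, 522) ≈ 12.872)
Function('d')(I, B) = Add(I, Mul(B, I))
Mul(-1, Function('d')(Function('V')(-15, -7), l)) = Mul(-1, Mul(Mul(I, Pow(2, Rational(1, 2))), Add(1, Rational(6719, 522)))) = Mul(-1, Mul(Mul(I, Pow(2, Rational(1, 2))), Rational(7241, 522))) = Mul(-1, Mul(Rational(7241, 522), I, Pow(2, Rational(1, 2)))) = Mul(Rational(-7241, 522), I, Pow(2, Rational(1, 2)))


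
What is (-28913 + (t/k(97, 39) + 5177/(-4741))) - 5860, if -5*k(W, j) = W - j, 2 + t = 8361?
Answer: -9760260355/274978 ≈ -35495.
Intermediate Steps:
t = 8359 (t = -2 + 8361 = 8359)
k(W, j) = -W/5 + j/5 (k(W, j) = -(W - j)/5 = -W/5 + j/5)
(-28913 + (t/k(97, 39) + 5177/(-4741))) - 5860 = (-28913 + (8359/(-1/5*97 + (1/5)*39) + 5177/(-4741))) - 5860 = (-28913 + (8359/(-97/5 + 39/5) + 5177*(-1/4741))) - 5860 = (-28913 + (8359/(-58/5) - 5177/4741)) - 5860 = (-28913 + (8359*(-5/58) - 5177/4741)) - 5860 = (-28913 + (-41795/58 - 5177/4741)) - 5860 = (-28913 - 198450361/274978) - 5860 = -8148889275/274978 - 5860 = -9760260355/274978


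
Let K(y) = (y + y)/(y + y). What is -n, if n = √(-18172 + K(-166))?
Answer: -3*I*√2019 ≈ -134.8*I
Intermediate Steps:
K(y) = 1 (K(y) = (2*y)/((2*y)) = (2*y)*(1/(2*y)) = 1)
n = 3*I*√2019 (n = √(-18172 + 1) = √(-18171) = 3*I*√2019 ≈ 134.8*I)
-n = -3*I*√2019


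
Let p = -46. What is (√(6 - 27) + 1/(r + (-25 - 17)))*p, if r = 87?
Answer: -46/45 - 46*I*√21 ≈ -1.0222 - 210.8*I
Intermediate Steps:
(√(6 - 27) + 1/(r + (-25 - 17)))*p = (√(6 - 27) + 1/(87 + (-25 - 17)))*(-46) = (√(-21) + 1/(87 - 42))*(-46) = (I*√21 + 1/45)*(-46) = (1/45 + I*√21)*(-46) = -46/45 - 46*I*√21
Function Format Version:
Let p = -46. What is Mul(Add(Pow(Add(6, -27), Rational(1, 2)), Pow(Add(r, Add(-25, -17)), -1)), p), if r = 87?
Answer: Add(Rational(-46, 45), Mul(-46, I, Pow(21, Rational(1, 2)))) ≈ Add(-1.0222, Mul(-210.80, I))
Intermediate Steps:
Mul(Add(Pow(Add(6, -27), Rational(1, 2)), Pow(Add(r, Add(-25, -17)), -1)), p) = Mul(Add(Pow(Add(6, -27), Rational(1, 2)), Pow(Add(87, Add(-25, -17)), -1)), -46) = Mul(Add(Pow(-21, Rational(1, 2)), Pow(Add(87, -42), -1)), -46) = Mul(Add(Mul(I, Pow(21, Rational(1, 2))), Pow(45, -1)), -46) = Mul(Add(Mul(I, Pow(21, Rational(1, 2))), Rational(1, 45)), -46) = Mul(Add(Rational(1, 45), Mul(I, Pow(21, Rational(1, 2)))), -46) = Add(Rational(-46, 45), Mul(-46, I, Pow(21, Rational(1, 2))))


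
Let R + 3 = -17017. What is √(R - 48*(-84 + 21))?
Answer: 2*I*√3499 ≈ 118.3*I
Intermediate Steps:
R = -17020 (R = -3 - 17017 = -17020)
√(R - 48*(-84 + 21)) = √(-17020 - 48*(-84 + 21)) = √(-17020 - 48*(-63)) = √(-17020 + 3024) = √(-13996) = 2*I*√3499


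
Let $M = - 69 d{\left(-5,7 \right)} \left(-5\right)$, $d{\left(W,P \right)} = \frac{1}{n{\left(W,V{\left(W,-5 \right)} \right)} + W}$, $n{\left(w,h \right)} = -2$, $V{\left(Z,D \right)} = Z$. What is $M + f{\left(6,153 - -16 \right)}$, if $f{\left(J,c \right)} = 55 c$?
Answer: $\frac{64720}{7} \approx 9245.7$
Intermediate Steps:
$d{\left(W,P \right)} = \frac{1}{-2 + W}$
$M = - \frac{345}{7}$ ($M = - \frac{69}{-2 - 5} \left(-5\right) = - \frac{69}{-7} \left(-5\right) = \left(-69\right) \left(- \frac{1}{7}\right) \left(-5\right) = \frac{69}{7} \left(-5\right) = - \frac{345}{7} \approx -49.286$)
$M + f{\left(6,153 - -16 \right)} = - \frac{345}{7} + 55 \left(153 - -16\right) = - \frac{345}{7} + 55 \left(153 + 16\right) = - \frac{345}{7} + 55 \cdot 169 = - \frac{345}{7} + 9295 = \frac{64720}{7}$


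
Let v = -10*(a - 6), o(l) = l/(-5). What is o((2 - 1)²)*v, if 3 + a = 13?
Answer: 8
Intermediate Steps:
a = 10 (a = -3 + 13 = 10)
o(l) = -l/5 (o(l) = l*(-⅕) = -l/5)
v = -40 (v = -10*(10 - 6) = -10*4 = -40)
o((2 - 1)²)*v = -(2 - 1)²/5*(-40) = -⅕*1²*(-40) = -⅕*1*(-40) = -⅕*(-40) = 8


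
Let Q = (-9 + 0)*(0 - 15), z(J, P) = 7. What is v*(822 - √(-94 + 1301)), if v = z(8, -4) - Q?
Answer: -105216 + 128*√1207 ≈ -1.0077e+5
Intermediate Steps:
Q = 135 (Q = -9*(-15) = 135)
v = -128 (v = 7 - 1*135 = 7 - 135 = -128)
v*(822 - √(-94 + 1301)) = -128*(822 - √(-94 + 1301)) = -128*(822 - √1207) = -105216 + 128*√1207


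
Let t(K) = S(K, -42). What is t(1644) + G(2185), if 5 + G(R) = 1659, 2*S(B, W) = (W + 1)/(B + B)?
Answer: 10876663/6576 ≈ 1654.0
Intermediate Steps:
S(B, W) = (1 + W)/(4*B) (S(B, W) = ((W + 1)/(B + B))/2 = ((1 + W)/((2*B)))/2 = ((1 + W)*(1/(2*B)))/2 = ((1 + W)/(2*B))/2 = (1 + W)/(4*B))
t(K) = -41/(4*K) (t(K) = (1 - 42)/(4*K) = (¼)*(-41)/K = -41/(4*K))
G(R) = 1654 (G(R) = -5 + 1659 = 1654)
t(1644) + G(2185) = -41/4/1644 + 1654 = -41/4*1/1644 + 1654 = -41/6576 + 1654 = 10876663/6576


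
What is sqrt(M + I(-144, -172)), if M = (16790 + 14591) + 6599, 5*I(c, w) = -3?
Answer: sqrt(949485)/5 ≈ 194.88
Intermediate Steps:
I(c, w) = -3/5 (I(c, w) = (1/5)*(-3) = -3/5)
M = 37980 (M = 31381 + 6599 = 37980)
sqrt(M + I(-144, -172)) = sqrt(37980 - 3/5) = sqrt(189897/5) = sqrt(949485)/5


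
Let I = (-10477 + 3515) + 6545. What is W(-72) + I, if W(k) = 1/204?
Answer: -85067/204 ≈ -417.00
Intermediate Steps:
W(k) = 1/204
I = -417 (I = -6962 + 6545 = -417)
W(-72) + I = 1/204 - 417 = -85067/204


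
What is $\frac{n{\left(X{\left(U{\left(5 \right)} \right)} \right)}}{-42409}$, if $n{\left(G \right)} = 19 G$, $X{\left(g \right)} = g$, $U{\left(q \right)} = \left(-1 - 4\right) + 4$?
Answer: $\frac{19}{42409} \approx 0.00044802$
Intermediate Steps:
$U{\left(q \right)} = -1$ ($U{\left(q \right)} = -5 + 4 = -1$)
$\frac{n{\left(X{\left(U{\left(5 \right)} \right)} \right)}}{-42409} = \frac{19 \left(-1\right)}{-42409} = \left(-19\right) \left(- \frac{1}{42409}\right) = \frac{19}{42409}$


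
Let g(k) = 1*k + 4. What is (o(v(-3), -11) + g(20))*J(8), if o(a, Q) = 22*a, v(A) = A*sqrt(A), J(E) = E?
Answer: 192 - 528*I*sqrt(3) ≈ 192.0 - 914.52*I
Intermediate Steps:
g(k) = 4 + k (g(k) = k + 4 = 4 + k)
v(A) = A**(3/2)
(o(v(-3), -11) + g(20))*J(8) = (22*(-3)**(3/2) + (4 + 20))*8 = (22*(-3*I*sqrt(3)) + 24)*8 = (-66*I*sqrt(3) + 24)*8 = (24 - 66*I*sqrt(3))*8 = 192 - 528*I*sqrt(3)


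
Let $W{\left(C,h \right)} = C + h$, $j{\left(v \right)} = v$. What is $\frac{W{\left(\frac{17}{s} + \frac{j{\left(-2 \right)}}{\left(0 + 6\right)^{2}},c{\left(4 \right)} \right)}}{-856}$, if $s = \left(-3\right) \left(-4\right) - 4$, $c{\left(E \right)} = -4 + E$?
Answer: $- \frac{149}{61632} \approx -0.0024176$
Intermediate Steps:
$s = 8$ ($s = 12 - 4 = 8$)
$\frac{W{\left(\frac{17}{s} + \frac{j{\left(-2 \right)}}{\left(0 + 6\right)^{2}},c{\left(4 \right)} \right)}}{-856} = \frac{\left(\frac{17}{8} - \frac{2}{\left(0 + 6\right)^{2}}\right) + \left(-4 + 4\right)}{-856} = \left(\left(17 \cdot \frac{1}{8} - \frac{2}{6^{2}}\right) + 0\right) \left(- \frac{1}{856}\right) = \left(\left(\frac{17}{8} - \frac{2}{36}\right) + 0\right) \left(- \frac{1}{856}\right) = \left(\left(\frac{17}{8} - \frac{1}{18}\right) + 0\right) \left(- \frac{1}{856}\right) = \left(\frac{149}{72} + 0\right) \left(- \frac{1}{856}\right) = \frac{149}{72} \left(- \frac{1}{856}\right) = - \frac{149}{61632}$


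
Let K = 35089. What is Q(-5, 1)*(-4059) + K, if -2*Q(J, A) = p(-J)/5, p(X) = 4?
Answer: 183563/5 ≈ 36713.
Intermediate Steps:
Q(J, A) = -⅖ (Q(J, A) = -2/5 = -½*⅘ = -⅖)
Q(-5, 1)*(-4059) + K = -⅖*(-4059) + 35089 = 8118/5 + 35089 = 183563/5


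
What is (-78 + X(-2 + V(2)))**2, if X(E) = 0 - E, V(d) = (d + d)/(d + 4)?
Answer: 52900/9 ≈ 5877.8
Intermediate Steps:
V(d) = 2*d/(4 + d) (V(d) = (2*d)/(4 + d) = 2*d/(4 + d))
X(E) = -E
(-78 + X(-2 + V(2)))**2 = (-78 - (-2 + 2*2/(4 + 2)))**2 = (-78 - (-2 + 2*2/6))**2 = (-78 - (-2 + 2*2*(1/6)))**2 = (-78 - (-2 + 2/3))**2 = (-78 - 1*(-4/3))**2 = (-78 + 4/3)**2 = (-230/3)**2 = 52900/9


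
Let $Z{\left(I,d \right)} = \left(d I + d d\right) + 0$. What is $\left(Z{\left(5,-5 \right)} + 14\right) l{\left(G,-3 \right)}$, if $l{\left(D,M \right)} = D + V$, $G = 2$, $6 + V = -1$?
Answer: $-70$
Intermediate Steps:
$V = -7$ ($V = -6 - 1 = -7$)
$Z{\left(I,d \right)} = d^{2} + I d$ ($Z{\left(I,d \right)} = \left(I d + d^{2}\right) + 0 = \left(d^{2} + I d\right) + 0 = d^{2} + I d$)
$l{\left(D,M \right)} = -7 + D$ ($l{\left(D,M \right)} = D - 7 = -7 + D$)
$\left(Z{\left(5,-5 \right)} + 14\right) l{\left(G,-3 \right)} = \left(- 5 \left(5 - 5\right) + 14\right) \left(-7 + 2\right) = \left(\left(-5\right) 0 + 14\right) \left(-5\right) = \left(0 + 14\right) \left(-5\right) = 14 \left(-5\right) = -70$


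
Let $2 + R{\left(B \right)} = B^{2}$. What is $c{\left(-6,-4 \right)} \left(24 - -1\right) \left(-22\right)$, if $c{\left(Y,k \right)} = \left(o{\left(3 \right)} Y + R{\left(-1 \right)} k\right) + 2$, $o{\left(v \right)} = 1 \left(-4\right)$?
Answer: $-16500$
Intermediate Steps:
$R{\left(B \right)} = -2 + B^{2}$
$o{\left(v \right)} = -4$
$c{\left(Y,k \right)} = 2 - k - 4 Y$ ($c{\left(Y,k \right)} = \left(- 4 Y + \left(-2 + \left(-1\right)^{2}\right) k\right) + 2 = \left(- 4 Y + \left(-2 + 1\right) k\right) + 2 = \left(- 4 Y - k\right) + 2 = \left(- k - 4 Y\right) + 2 = 2 - k - 4 Y$)
$c{\left(-6,-4 \right)} \left(24 - -1\right) \left(-22\right) = \left(2 - -4 - -24\right) \left(24 - -1\right) \left(-22\right) = \left(2 + 4 + 24\right) \left(24 + 1\right) \left(-22\right) = 30 \cdot 25 \left(-22\right) = 750 \left(-22\right) = -16500$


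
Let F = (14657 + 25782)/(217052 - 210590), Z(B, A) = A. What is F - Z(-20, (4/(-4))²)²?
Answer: 33977/6462 ≈ 5.2580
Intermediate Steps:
F = 40439/6462 ≈ 6.2580
F - Z(-20, (4/(-4))²)² = 40439/6462 - ((4/(-4))²)² = 40439/6462 - ((4*(-¼))²)² = 40439/6462 - ((-1)²)² = 40439/6462 - 1*1² = 40439/6462 - 1*1 = 40439/6462 - 1 = 33977/6462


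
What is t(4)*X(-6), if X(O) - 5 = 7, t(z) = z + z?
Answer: 96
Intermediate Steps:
t(z) = 2*z
X(O) = 12 (X(O) = 5 + 7 = 12)
t(4)*X(-6) = (2*4)*12 = 8*12 = 96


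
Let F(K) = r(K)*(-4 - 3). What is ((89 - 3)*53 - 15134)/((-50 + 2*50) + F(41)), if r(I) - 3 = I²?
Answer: 5288/5869 ≈ 0.90100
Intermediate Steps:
r(I) = 3 + I²
F(K) = -21 - 7*K² (F(K) = (3 + K²)*(-4 - 3) = (3 + K²)*(-7) = -21 - 7*K²)
((89 - 3)*53 - 15134)/((-50 + 2*50) + F(41)) = ((89 - 3)*53 - 15134)/((-50 + 2*50) + (-21 - 7*41²)) = (86*53 - 15134)/((-50 + 100) + (-21 - 7*1681)) = (4558 - 15134)/(50 + (-21 - 11767)) = -10576/(50 - 11788) = -10576/(-11738) = -10576*(-1/11738) = 5288/5869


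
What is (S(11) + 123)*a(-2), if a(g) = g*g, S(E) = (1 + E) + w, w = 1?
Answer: 544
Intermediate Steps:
S(E) = 2 + E (S(E) = (1 + E) + 1 = 2 + E)
a(g) = g²
(S(11) + 123)*a(-2) = ((2 + 11) + 123)*(-2)² = (13 + 123)*4 = 136*4 = 544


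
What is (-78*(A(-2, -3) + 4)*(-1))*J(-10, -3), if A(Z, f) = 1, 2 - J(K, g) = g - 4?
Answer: 3510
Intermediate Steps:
J(K, g) = 6 - g (J(K, g) = 2 - (g - 4) = 2 - (-4 + g) = 2 + (4 - g) = 6 - g)
(-78*(A(-2, -3) + 4)*(-1))*J(-10, -3) = (-78*(1 + 4)*(-1))*(6 - 1*(-3)) = (-390*(-1))*(6 + 3) = -78*(-5)*9 = 390*9 = 3510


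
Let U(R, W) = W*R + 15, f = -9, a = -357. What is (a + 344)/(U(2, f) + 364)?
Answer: -13/361 ≈ -0.036011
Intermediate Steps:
U(R, W) = 15 + R*W (U(R, W) = R*W + 15 = 15 + R*W)
(a + 344)/(U(2, f) + 364) = (-357 + 344)/((15 + 2*(-9)) + 364) = -13/((15 - 18) + 364) = -13/(-3 + 364) = -13/361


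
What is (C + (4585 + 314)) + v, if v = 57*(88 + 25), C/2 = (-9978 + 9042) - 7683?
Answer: -5898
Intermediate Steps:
C = -17238 (C = 2*((-9978 + 9042) - 7683) = 2*(-936 - 7683) = 2*(-8619) = -17238)
v = 6441 (v = 57*113 = 6441)
(C + (4585 + 314)) + v = (-17238 + (4585 + 314)) + 6441 = (-17238 + 4899) + 6441 = -12339 + 6441 = -5898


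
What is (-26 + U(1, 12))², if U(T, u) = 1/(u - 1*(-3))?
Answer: 151321/225 ≈ 672.54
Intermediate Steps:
U(T, u) = 1/(3 + u) (U(T, u) = 1/(u + 3) = 1/(3 + u))
(-26 + U(1, 12))² = (-26 + 1/(3 + 12))² = (-26 + 1/15)² = (-389/15)² = 151321/225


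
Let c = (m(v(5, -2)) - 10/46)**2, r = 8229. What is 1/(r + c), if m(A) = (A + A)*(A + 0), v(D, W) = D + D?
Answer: 529/25467166 ≈ 2.0772e-5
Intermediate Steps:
v(D, W) = 2*D
m(A) = 2*A**2 (m(A) = (2*A)*A = 2*A**2)
c = 21114025/529 (c = (2*(2*5)**2 - 10/46)**2 = (2*10**2 - 10*1/46)**2 = (2*100 - 5/23)**2 = (200 - 5/23)**2 = (4595/23)**2 = 21114025/529 ≈ 39913.)
1/(r + c) = 1/(8229 + 21114025/529) = 1/(25467166/529) = 529/25467166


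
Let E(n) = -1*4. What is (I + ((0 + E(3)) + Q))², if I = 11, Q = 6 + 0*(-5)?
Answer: 169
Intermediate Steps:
E(n) = -4
Q = 6 (Q = 6 + 0 = 6)
(I + ((0 + E(3)) + Q))² = (11 + ((0 - 4) + 6))² = (11 + (-4 + 6))² = (11 + 2)² = 13² = 169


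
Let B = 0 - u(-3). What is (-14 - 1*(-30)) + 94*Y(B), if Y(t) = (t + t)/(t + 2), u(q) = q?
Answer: 644/5 ≈ 128.80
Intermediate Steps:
B = 3 (B = 0 - 1*(-3) = 0 + 3 = 3)
Y(t) = 2*t/(2 + t) (Y(t) = (2*t)/(2 + t) = 2*t/(2 + t))
(-14 - 1*(-30)) + 94*Y(B) = (-14 - 1*(-30)) + 94*(2*3/(2 + 3)) = (-14 + 30) + 94*(2*3/5) = 16 + 94*(2*3*(1/5)) = 16 + 94*(6/5) = 16 + 564/5 = 644/5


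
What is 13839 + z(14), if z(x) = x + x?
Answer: 13867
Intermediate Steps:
z(x) = 2*x
13839 + z(14) = 13839 + 2*14 = 13839 + 28 = 13867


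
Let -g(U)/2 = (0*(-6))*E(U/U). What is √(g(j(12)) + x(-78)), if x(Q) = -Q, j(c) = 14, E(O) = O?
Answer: √78 ≈ 8.8318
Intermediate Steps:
g(U) = 0 (g(U) = -2*0*(-6)*U/U = -0 = -2*0 = 0)
√(g(j(12)) + x(-78)) = √(0 - 1*(-78)) = √(0 + 78) = √78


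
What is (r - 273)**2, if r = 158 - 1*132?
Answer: 61009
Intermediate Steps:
r = 26 (r = 158 - 132 = 26)
(r - 273)**2 = (26 - 273)**2 = (-247)**2 = 61009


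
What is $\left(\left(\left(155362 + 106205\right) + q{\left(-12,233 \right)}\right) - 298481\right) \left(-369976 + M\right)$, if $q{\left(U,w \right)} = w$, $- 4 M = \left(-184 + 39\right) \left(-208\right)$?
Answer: $13847664396$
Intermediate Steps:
$M = -7540$ ($M = - \frac{\left(-184 + 39\right) \left(-208\right)}{4} = - \frac{\left(-145\right) \left(-208\right)}{4} = \left(- \frac{1}{4}\right) 30160 = -7540$)
$\left(\left(\left(155362 + 106205\right) + q{\left(-12,233 \right)}\right) - 298481\right) \left(-369976 + M\right) = \left(\left(\left(155362 + 106205\right) + 233\right) - 298481\right) \left(-369976 - 7540\right) = \left(\left(261567 + 233\right) - 298481\right) \left(-377516\right) = \left(261800 - 298481\right) \left(-377516\right) = \left(-36681\right) \left(-377516\right) = 13847664396$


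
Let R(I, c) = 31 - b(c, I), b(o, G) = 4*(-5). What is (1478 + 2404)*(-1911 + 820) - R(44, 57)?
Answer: -4235313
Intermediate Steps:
b(o, G) = -20
R(I, c) = 51 (R(I, c) = 31 - 1*(-20) = 31 + 20 = 51)
(1478 + 2404)*(-1911 + 820) - R(44, 57) = (1478 + 2404)*(-1911 + 820) - 1*51 = 3882*(-1091) - 51 = -4235262 - 51 = -4235313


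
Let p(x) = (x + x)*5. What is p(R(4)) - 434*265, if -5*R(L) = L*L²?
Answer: -115138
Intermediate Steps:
R(L) = -L³/5 (R(L) = -L*L²/5 = -L³/5)
p(x) = 10*x (p(x) = (2*x)*5 = 10*x)
p(R(4)) - 434*265 = 10*(-⅕*4³) - 434*265 = 10*(-⅕*64) - 115010 = 10*(-64/5) - 115010 = -128 - 115010 = -115138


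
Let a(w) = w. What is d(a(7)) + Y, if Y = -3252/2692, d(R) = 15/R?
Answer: 4404/4711 ≈ 0.93483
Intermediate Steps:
Y = -813/673 (Y = -3252*1/2692 = -813/673 ≈ -1.2080)
d(a(7)) + Y = 15/7 - 813/673 = 4404/4711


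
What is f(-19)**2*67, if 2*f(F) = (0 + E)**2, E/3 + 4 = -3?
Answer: 13030227/4 ≈ 3.2576e+6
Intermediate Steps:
E = -21 (E = -12 + 3*(-3) = -12 - 9 = -21)
f(F) = 441/2 (f(F) = (0 - 21)**2/2 = (1/2)*(-21)**2 = (1/2)*441 = 441/2)
f(-19)**2*67 = (441/2)**2*67 = (194481/4)*67 = 13030227/4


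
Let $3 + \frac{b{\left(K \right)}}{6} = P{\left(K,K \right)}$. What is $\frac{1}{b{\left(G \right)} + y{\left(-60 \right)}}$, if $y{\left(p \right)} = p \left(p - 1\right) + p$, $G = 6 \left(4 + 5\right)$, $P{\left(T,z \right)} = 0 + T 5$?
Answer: $\frac{1}{5202} \approx 0.00019223$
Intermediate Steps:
$P{\left(T,z \right)} = 5 T$ ($P{\left(T,z \right)} = 0 + 5 T = 5 T$)
$G = 54$ ($G = 6 \cdot 9 = 54$)
$b{\left(K \right)} = -18 + 30 K$ ($b{\left(K \right)} = -18 + 6 \cdot 5 K = -18 + 30 K$)
$y{\left(p \right)} = p + p \left(-1 + p\right)$ ($y{\left(p \right)} = p \left(-1 + p\right) + p = p + p \left(-1 + p\right)$)
$\frac{1}{b{\left(G \right)} + y{\left(-60 \right)}} = \frac{1}{\left(-18 + 30 \cdot 54\right) + \left(-60\right)^{2}} = \frac{1}{\left(-18 + 1620\right) + 3600} = \frac{1}{1602 + 3600} = \frac{1}{5202}$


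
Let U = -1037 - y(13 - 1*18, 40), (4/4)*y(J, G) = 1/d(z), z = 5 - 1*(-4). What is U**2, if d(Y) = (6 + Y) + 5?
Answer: 430189081/400 ≈ 1.0755e+6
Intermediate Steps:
z = 9 (z = 5 + 4 = 9)
d(Y) = 11 + Y
y(J, G) = 1/20 (y(J, G) = 1/(11 + 9) = 1/20)
U = -20741/20 (U = -1037 - 1*1/20 = -1037 - 1/20 = -20741/20 ≈ -1037.1)
U**2 = (-20741/20)**2 = 430189081/400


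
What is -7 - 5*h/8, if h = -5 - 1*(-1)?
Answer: -9/2 ≈ -4.5000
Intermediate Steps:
h = -4 (h = -5 + 1 = -4)
-7 - 5*h/8 = -7 - (-20)/8 = -7 - 5*(-½) = -7 + 5/2 = -9/2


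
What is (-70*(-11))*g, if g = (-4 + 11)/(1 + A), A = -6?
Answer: -1078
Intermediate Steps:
g = -7/5 (g = (-4 + 11)/(1 - 6) = 7/(-5) = 7*(-⅕) = -7/5 ≈ -1.4000)
(-70*(-11))*g = -70*(-11)*(-7/5) = 770*(-7/5) = -1078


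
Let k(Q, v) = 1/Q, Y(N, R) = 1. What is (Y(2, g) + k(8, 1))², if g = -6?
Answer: 81/64 ≈ 1.2656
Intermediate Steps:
(Y(2, g) + k(8, 1))² = (1 + 1/8)² = (1 + ⅛)² = (9/8)² = 81/64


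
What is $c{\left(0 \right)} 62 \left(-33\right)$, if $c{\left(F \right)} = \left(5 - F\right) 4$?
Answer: $-40920$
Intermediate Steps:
$c{\left(F \right)} = 20 - 4 F$
$c{\left(0 \right)} 62 \left(-33\right) = \left(20 - 0\right) 62 \left(-33\right) = \left(20 + 0\right) 62 \left(-33\right) = 20 \cdot 62 \left(-33\right) = 1240 \left(-33\right) = -40920$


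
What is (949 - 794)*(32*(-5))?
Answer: -24800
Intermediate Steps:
(949 - 794)*(32*(-5)) = 155*(-160) = -24800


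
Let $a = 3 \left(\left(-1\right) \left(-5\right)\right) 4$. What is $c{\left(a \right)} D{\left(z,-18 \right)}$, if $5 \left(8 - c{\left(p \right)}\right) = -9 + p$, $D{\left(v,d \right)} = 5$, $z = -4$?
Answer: $-11$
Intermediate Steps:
$a = 60$ ($a = 3 \cdot 5 \cdot 4 = 15 \cdot 4 = 60$)
$c{\left(p \right)} = \frac{49}{5} - \frac{p}{5}$ ($c{\left(p \right)} = 8 - \frac{-9 + p}{5} = 8 - \left(- \frac{9}{5} + \frac{p}{5}\right) = \frac{49}{5} - \frac{p}{5}$)
$c{\left(a \right)} D{\left(z,-18 \right)} = \left(\frac{49}{5} - 12\right) 5 = \left(- \frac{11}{5}\right) 5 = -11$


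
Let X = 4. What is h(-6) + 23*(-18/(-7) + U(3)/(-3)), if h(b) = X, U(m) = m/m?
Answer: 1165/21 ≈ 55.476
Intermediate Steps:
U(m) = 1
h(b) = 4
h(-6) + 23*(-18/(-7) + U(3)/(-3)) = 4 + 23*(-18/(-7) + 1/(-3)) = 4 + 23*(-18*(-1/7) + 1*(-1/3)) = 4 + 23*(18/7 - 1/3) = 4 + 23*(47/21) = 4 + 1081/21 = 1165/21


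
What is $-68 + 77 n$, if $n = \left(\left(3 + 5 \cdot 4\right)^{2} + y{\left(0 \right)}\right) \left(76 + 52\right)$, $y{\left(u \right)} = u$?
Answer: $5213756$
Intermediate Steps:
$n = 67712$ ($n = \left(\left(3 + 5 \cdot 4\right)^{2} + 0\right) \left(76 + 52\right) = \left(\left(3 + 20\right)^{2} + 0\right) 128 = \left(23^{2} + 0\right) 128 = \left(529 + 0\right) 128 = 529 \cdot 128 = 67712$)
$-68 + 77 n = -68 + 77 \cdot 67712 = -68 + 5213824 = 5213756$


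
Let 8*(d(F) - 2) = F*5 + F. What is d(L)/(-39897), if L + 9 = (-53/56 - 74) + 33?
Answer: 8111/8936928 ≈ 0.00090758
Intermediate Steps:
L = -2853/56 (L = -9 + ((-53/56 - 74) + 33) = -9 + (-4197/56 + 33) = -9 - 2349/56 = -2853/56 ≈ -50.946)
d(F) = 2 + 3*F/4 (d(F) = 2 + (F*5 + F)/8 = 2 + (5*F + F)/8 = 2 + (6*F)/8 = 2 + 3*F/4)
d(L)/(-39897) = (2 + (¾)*(-2853/56))/(-39897) = (2 - 8559/224)*(-1/39897) = -8111/224*(-1/39897) = 8111/8936928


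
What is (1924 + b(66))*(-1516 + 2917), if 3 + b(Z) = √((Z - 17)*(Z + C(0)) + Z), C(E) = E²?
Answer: 2691321 + 14010*√33 ≈ 2.7718e+6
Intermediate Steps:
b(Z) = -3 + √(Z + Z*(-17 + Z)) (b(Z) = -3 + √((Z - 17)*(Z + 0²) + Z) = -3 + √((-17 + Z)*(Z + 0) + Z) = -3 + √((-17 + Z)*Z + Z) = -3 + √(Z*(-17 + Z) + Z) = -3 + √(Z + Z*(-17 + Z)))
(1924 + b(66))*(-1516 + 2917) = (1924 + (-3 + √(66*(-16 + 66))))*(-1516 + 2917) = (1924 + (-3 + √(66*50)))*1401 = (1924 + (-3 + √3300))*1401 = (1924 + (-3 + 10*√33))*1401 = (1921 + 10*√33)*1401 = 2691321 + 14010*√33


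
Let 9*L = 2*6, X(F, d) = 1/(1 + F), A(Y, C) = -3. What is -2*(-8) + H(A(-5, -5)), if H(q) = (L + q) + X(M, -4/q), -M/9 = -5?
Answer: 1981/138 ≈ 14.355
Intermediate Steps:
M = 45 (M = -9*(-5) = 45)
L = 4/3 (L = (2*6)/9 = (⅑)*12 = 4/3 ≈ 1.3333)
H(q) = 187/138 + q (H(q) = (4/3 + q) + 1/(1 + 45) = (4/3 + q) + 1/46 = 187/138 + q)
-2*(-8) + H(A(-5, -5)) = -2*(-8) + (187/138 - 3) = 16 - 227/138 = 1981/138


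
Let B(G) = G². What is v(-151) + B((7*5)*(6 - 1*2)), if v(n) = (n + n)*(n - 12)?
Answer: 68826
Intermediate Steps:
v(n) = 2*n*(-12 + n) (v(n) = (2*n)*(-12 + n) = 2*n*(-12 + n))
v(-151) + B((7*5)*(6 - 1*2)) = 2*(-151)*(-12 - 151) + ((7*5)*(6 - 1*2))² = 2*(-151)*(-163) + (35*(6 - 2))² = 49226 + (35*4)² = 49226 + 140² = 49226 + 19600 = 68826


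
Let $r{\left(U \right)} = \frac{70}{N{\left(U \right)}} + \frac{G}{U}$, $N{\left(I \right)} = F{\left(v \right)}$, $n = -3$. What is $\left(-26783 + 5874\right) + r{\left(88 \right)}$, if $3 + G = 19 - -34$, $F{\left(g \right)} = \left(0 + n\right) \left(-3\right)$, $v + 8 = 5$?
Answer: $- \frac{8276659}{396} \approx -20901.0$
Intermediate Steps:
$v = -3$ ($v = -8 + 5 = -3$)
$F{\left(g \right)} = 9$ ($F{\left(g \right)} = \left(0 - 3\right) \left(-3\right) = \left(-3\right) \left(-3\right) = 9$)
$G = 50$ ($G = -3 + \left(19 - -34\right) = -3 + \left(19 + 34\right) = -3 + 53 = 50$)
$N{\left(I \right)} = 9$
$r{\left(U \right)} = \frac{70}{9} + \frac{50}{U}$
$\left(-26783 + 5874\right) + r{\left(88 \right)} = \left(-26783 + 5874\right) + \left(\frac{70}{9} + \frac{50}{88}\right) = -20909 + \left(\frac{70}{9} + 50 \cdot \frac{1}{88}\right) = -20909 + \left(\frac{70}{9} + \frac{25}{44}\right) = -20909 + \frac{3305}{396} = - \frac{8276659}{396}$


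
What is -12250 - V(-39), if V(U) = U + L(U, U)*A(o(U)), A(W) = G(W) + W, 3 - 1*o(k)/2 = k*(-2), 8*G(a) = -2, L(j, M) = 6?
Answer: -22619/2 ≈ -11310.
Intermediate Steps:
G(a) = -¼ (G(a) = (⅛)*(-2) = -¼)
o(k) = 6 + 4*k (o(k) = 6 - 2*k*(-2) = 6 - (-4)*k = 6 + 4*k)
A(W) = -¼ + W
V(U) = 69/2 + 25*U (V(U) = U + 6*(-¼ + (6 + 4*U)) = U + 6*(23/4 + 4*U) = U + (69/2 + 24*U) = 69/2 + 25*U)
-12250 - V(-39) = -12250 - (69/2 + 25*(-39)) = -12250 - (69/2 - 975) = -12250 - 1*(-1881/2) = -12250 + 1881/2 = -22619/2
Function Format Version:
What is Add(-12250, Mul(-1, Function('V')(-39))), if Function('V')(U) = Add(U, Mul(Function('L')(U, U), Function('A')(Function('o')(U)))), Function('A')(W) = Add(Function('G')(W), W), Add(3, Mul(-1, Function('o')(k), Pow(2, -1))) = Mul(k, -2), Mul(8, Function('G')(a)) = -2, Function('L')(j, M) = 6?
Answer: Rational(-22619, 2) ≈ -11310.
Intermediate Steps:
Function('G')(a) = Rational(-1, 4) (Function('G')(a) = Mul(Rational(1, 8), -2) = Rational(-1, 4))
Function('o')(k) = Add(6, Mul(4, k)) (Function('o')(k) = Add(6, Mul(-2, Mul(k, -2))) = Add(6, Mul(-2, Mul(-2, k))) = Add(6, Mul(4, k)))
Function('A')(W) = Add(Rational(-1, 4), W)
Function('V')(U) = Add(Rational(69, 2), Mul(25, U)) (Function('V')(U) = Add(U, Mul(6, Add(Rational(-1, 4), Add(6, Mul(4, U))))) = Add(U, Mul(6, Add(Rational(23, 4), Mul(4, U)))) = Add(U, Add(Rational(69, 2), Mul(24, U))) = Add(Rational(69, 2), Mul(25, U)))
Add(-12250, Mul(-1, Function('V')(-39))) = Add(-12250, Mul(-1, Add(Rational(69, 2), Mul(25, -39)))) = Add(-12250, Mul(-1, Add(Rational(69, 2), -975))) = Add(-12250, Mul(-1, Rational(-1881, 2))) = Add(-12250, Rational(1881, 2)) = Rational(-22619, 2)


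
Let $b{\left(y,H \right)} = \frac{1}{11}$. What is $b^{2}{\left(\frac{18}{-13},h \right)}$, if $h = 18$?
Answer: $\frac{1}{121} \approx 0.0082645$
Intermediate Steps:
$b{\left(y,H \right)} = \frac{1}{11}$
$b^{2}{\left(\frac{18}{-13},h \right)} = \left(\frac{1}{11}\right)^{2} = \frac{1}{121}$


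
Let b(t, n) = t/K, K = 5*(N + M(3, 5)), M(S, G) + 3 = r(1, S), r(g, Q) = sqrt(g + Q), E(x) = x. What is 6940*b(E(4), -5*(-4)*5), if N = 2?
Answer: 5552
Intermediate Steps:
r(g, Q) = sqrt(Q + g)
M(S, G) = -3 + sqrt(1 + S) (M(S, G) = -3 + sqrt(S + 1) = -3 + sqrt(1 + S))
K = 5 (K = 5*(2 + (-3 + sqrt(1 + 3))) = 5*(2 + (-3 + sqrt(4))) = 5*(2 + (-3 + 2)) = 5*(2 - 1) = 5*1 = 5)
b(t, n) = t/5
6940*b(E(4), -5*(-4)*5) = 6940*((1/5)*4) = 6940*(4/5) = 5552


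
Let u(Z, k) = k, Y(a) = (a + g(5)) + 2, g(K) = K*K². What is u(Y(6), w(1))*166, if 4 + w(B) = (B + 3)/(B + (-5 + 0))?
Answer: -830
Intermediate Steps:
g(K) = K³
w(B) = -4 + (3 + B)/(-5 + B) (w(B) = -4 + (B + 3)/(B + (-5 + 0)) = -4 + (3 + B)/(B - 5) = -4 + (3 + B)/(-5 + B))
Y(a) = 127 + a (Y(a) = (a + 5³) + 2 = (a + 125) + 2 = (125 + a) + 2 = 127 + a)
u(Y(6), w(1))*166 = ((23 - 3*1)/(-5 + 1))*166 = ((23 - 3)/(-4))*166 = -¼*20*166 = -5*166 = -830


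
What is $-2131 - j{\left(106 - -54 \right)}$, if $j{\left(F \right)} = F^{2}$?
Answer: $-27731$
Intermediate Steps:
$-2131 - j{\left(106 - -54 \right)} = -2131 - \left(106 - -54\right)^{2} = -2131 - \left(106 + 54\right)^{2} = -2131 - 160^{2} = -2131 - 25600 = -27731$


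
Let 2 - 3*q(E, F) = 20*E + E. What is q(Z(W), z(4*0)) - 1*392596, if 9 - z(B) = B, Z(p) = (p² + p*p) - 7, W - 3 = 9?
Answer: -1183687/3 ≈ -3.9456e+5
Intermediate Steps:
W = 12 (W = 3 + 9 = 12)
Z(p) = -7 + 2*p² (Z(p) = (p² + p²) - 7 = 2*p² - 7 = -7 + 2*p²)
z(B) = 9 - B
q(E, F) = ⅔ - 7*E (q(E, F) = ⅔ - (20*E + E)/3 = ⅔ - 7*E)
q(Z(W), z(4*0)) - 1*392596 = (⅔ - 7*(-7 + 2*12²)) - 1*392596 = (⅔ - 7*(-7 + 2*144)) - 392596 = (⅔ - 7*(-7 + 288)) - 392596 = (⅔ - 7*281) - 392596 = (⅔ - 1967) - 392596 = -5899/3 - 392596 = -1183687/3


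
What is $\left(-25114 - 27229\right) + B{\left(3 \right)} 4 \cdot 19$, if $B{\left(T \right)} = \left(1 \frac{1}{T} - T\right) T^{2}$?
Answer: $-54167$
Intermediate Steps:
$B{\left(T \right)} = T^{2} \left(\frac{1}{T} - T\right)$ ($B{\left(T \right)} = \left(\frac{1}{T} - T\right) T^{2} = T^{2} \left(\frac{1}{T} - T\right)$)
$\left(-25114 - 27229\right) + B{\left(3 \right)} 4 \cdot 19 = \left(-25114 - 27229\right) + \left(3 - 3^{3}\right) 4 \cdot 19 = -52343 + \left(3 - 27\right) 4 \cdot 19 = -52343 + \left(-24\right) 4 \cdot 19 = -52343 - 1824 = -54167$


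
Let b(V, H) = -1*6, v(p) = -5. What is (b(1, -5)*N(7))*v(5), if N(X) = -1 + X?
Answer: 180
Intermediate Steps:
b(V, H) = -6
(b(1, -5)*N(7))*v(5) = -6*(-1 + 7)*(-5) = -6*6*(-5) = -36*(-5) = 180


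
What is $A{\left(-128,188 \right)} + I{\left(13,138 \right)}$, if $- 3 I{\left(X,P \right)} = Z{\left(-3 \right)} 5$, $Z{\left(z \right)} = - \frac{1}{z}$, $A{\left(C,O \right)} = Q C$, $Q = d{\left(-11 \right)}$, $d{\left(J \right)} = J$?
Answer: $\frac{12667}{9} \approx 1407.4$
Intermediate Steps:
$Q = -11$
$A{\left(C,O \right)} = - 11 C$
$I{\left(X,P \right)} = - \frac{5}{9}$ ($I{\left(X,P \right)} = - \frac{- \frac{1}{-3} \cdot 5}{3} = - \frac{\left(-1\right) \left(- \frac{1}{3}\right) 5}{3} = - \frac{\frac{1}{3} \cdot 5}{3} = \left(- \frac{1}{3}\right) \frac{5}{3} = - \frac{5}{9}$)
$A{\left(-128,188 \right)} + I{\left(13,138 \right)} = \left(-11\right) \left(-128\right) - \frac{5}{9} = 1408 - \frac{5}{9} = \frac{12667}{9}$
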